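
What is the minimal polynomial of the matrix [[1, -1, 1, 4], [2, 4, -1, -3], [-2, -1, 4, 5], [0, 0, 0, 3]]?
The characteristic polynomial factors as (x - 3)^4. The minimal polynomial is ∏(x - λ)^{k_λ} where k_λ is the size of the largest Jordan block at λ.

For λ = 3: rank(A - 3I) = 2, and the largest Jordan block has size 2 (the smallest k with rank((A - 3I)^k) = rank((A - 3I)^(k+1))).

So m_A(x) = (x - 3)^2.

m_A(x) = (x - 3)^2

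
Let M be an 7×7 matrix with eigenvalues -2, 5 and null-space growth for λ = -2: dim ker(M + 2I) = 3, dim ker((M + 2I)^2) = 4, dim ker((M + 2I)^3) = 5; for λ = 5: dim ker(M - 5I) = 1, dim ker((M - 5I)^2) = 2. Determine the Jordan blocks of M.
Jordan blocks: (-2, 3), (-2, 1), (-2, 1), (5, 2)

λ = -2: successive nullity increments [3, 1, 1] count blocks of size ≥ k; block sizes are [3, 1, 1].
λ = 5: successive nullity increments [1, 1] count blocks of size ≥ k; block sizes are [2].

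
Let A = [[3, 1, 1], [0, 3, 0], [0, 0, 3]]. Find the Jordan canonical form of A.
J = [[3, 1, 0], [0, 3, 0], [0, 0, 3]]

The characteristic polynomial is det(xI - A) = (x - 3)^3, so the eigenvalues are 3 (algebraic multiplicity 3).

For λ = 3: rank(A - 3I) = 1, rank((A - 3I)^2) = 0. The eigenspace has dimension 3 - 1 = 2, so there are 2 Jordan blocks; the rank sequence gives block sizes [2, 1].

Assembling the blocks gives the Jordan form J above.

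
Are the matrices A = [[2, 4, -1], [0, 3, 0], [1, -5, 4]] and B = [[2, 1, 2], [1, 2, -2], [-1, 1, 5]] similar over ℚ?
Both have characteristic polynomial (x - 3)^3, but the minimal polynomial of A is (x - 3)^3 while the minimal polynomial of B is (x - 3)^2. The minimal polynomial is a similarity invariant, so A and B are not similar.

No.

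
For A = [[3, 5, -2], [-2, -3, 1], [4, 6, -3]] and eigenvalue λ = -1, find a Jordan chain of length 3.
We seek v_1 ∈ ker((A + I)^3) \ ker((A + I)^2), then set v_{i+1} = (A + I) v_i.

One such chain is v_1 = [[-1, 1, 1]]^T, v_2 = [[-1, 1, 0]]^T, v_3 = [[1, 0, 2]]^T. Check: (A + I) v_3 = [[0, 0, 0]]^T = 0.

v_1 = [[-1, 1, 1]]^T, v_2 = [[-1, 1, 0]]^T, v_3 = [[1, 0, 2]]^T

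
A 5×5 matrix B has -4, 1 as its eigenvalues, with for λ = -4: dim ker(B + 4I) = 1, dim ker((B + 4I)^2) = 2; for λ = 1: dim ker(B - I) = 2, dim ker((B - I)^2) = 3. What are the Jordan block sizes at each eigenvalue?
λ = -4: successive nullity increments [1, 1] count blocks of size ≥ k; block sizes are [2].
λ = 1: successive nullity increments [2, 1] count blocks of size ≥ k; block sizes are [2, 1].

Jordan blocks: (-4, 2), (1, 2), (1, 1)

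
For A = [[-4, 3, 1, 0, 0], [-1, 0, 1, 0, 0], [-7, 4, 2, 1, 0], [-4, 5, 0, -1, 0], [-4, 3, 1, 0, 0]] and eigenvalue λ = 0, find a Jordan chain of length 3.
v_1 = [[0, 0, 0, 1, 0]]^T, v_2 = [[0, 0, 1, -1, 0]]^T, v_3 = [[1, 1, 1, 1, 1]]^T

We seek v_1 ∈ ker(A^3) \ ker(A^2), then set v_{i+1} = A v_i.

One such chain is v_1 = [[0, 0, 0, 1, 0]]^T, v_2 = [[0, 0, 1, -1, 0]]^T, v_3 = [[1, 1, 1, 1, 1]]^T. Check: A v_3 = [[0, 0, 0, 0, 0]]^T = 0.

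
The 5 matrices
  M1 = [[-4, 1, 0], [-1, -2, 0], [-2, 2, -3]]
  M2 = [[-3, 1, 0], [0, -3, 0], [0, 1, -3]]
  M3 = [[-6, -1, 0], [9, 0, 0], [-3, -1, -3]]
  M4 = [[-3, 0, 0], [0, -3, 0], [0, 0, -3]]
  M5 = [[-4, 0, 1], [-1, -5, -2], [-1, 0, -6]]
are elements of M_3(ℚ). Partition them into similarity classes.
Characteristic polynomials: χ_{M1} = (x + 3)^3, χ_{M2} = (x + 3)^3, χ_{M3} = (x + 3)^3, χ_{M4} = (x + 3)^3, χ_{M5} = (x + 5)^3.

{M1, M2, M3}: invariant factors x + 3, (x + 3)^2.

{M4}: invariant factors x + 3, x + 3, x + 3.

{M5}: invariant factors (x + 5)^3.

Matrices are similar if and only if their invariant-factor lists agree; the partition into similarity classes is {M1, M2, M3}, {M4}, {M5}.

3 classes: {M1, M2, M3}, {M4}, {M5}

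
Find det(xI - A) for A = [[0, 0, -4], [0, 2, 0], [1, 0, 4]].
χ_A(x) = (x - 2)^3

xI - A = [[x, 0, 4], [0, x - 2, 0], [-1, 0, x - 4]].

Expanding det(xI - A) along the first row:
det(xI - A) = + (x)·det([[x - 2, 0], [0, x - 4]]) - (0)·det([[0, 0], [-1, x - 4]]) + (4)·det([[0, x - 2], [-1, 0]]).

Evaluating gives χ_A(x) = x^3 - 6x^2 + 12x - 8 = (x - 2)^3.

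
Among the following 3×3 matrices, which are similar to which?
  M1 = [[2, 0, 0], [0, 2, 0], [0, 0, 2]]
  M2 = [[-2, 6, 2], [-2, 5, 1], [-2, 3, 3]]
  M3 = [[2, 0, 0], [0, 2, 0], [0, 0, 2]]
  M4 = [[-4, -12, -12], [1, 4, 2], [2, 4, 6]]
Characteristic polynomials: χ_{M1} = (x - 2)^3, χ_{M2} = (x - 2)^3, χ_{M3} = (x - 2)^3, χ_{M4} = (x - 2)^3.

{M1, M3}: invariant factors x - 2, x - 2, x - 2.

{M2, M4}: invariant factors x - 2, (x - 2)^2.

Matrices are similar if and only if their invariant-factor lists agree; the partition into similarity classes is {M1, M3}, {M2, M4}.

2 classes: {M1, M3}, {M2, M4}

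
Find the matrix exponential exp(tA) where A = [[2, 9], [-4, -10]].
A has Jordan form J = [[-4, 1], [0, -4]] with A = PJP^{-1}, so e^{tA} = P e^{tJ} P^{-1}.

For a Jordan block J_k(λ), e^{tJ_k(λ)} = e^{λt} · (I + tN + t^2 N^2/2! + ... + t^{k-1} N^{k-1}/(k-1)!) where N is the nilpotent superdiagonal part.

Assembling the blocks and conjugating back gives the entries of e^{tA} as shown above.

e^{tA} = [[(6*t + 1)*e^{-4*t}, 9*t*e^{-4*t}], [-4*t*e^{-4*t}, (1 - 6*t)*e^{-4*t}]]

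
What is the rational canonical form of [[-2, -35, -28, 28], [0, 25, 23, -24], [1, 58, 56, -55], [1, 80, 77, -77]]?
The invariant factors of A (the non-unit diagonal entries of the Smith normal form of xI - A over ℚ[x]) are (x - 4)^2(x + 2)(x + 4), each dividing the next. The characteristic polynomial is their product, (x - 4)^2(x + 2)(x + 4).

The rational canonical form is the block-diagonal matrix of companion matrices C(f_i):
R = [[0, 0, 0, -128], [1, 0, 0, -32], [0, 1, 0, 24], [0, 0, 1, 2]].

R = [[0, 0, 0, -128], [1, 0, 0, -32], [0, 1, 0, 24], [0, 0, 1, 2]]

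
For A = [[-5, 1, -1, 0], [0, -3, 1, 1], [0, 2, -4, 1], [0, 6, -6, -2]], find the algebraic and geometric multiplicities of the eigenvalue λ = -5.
algebraic multiplicity 2, geometric multiplicity 1

The characteristic polynomial is (x + 2)^2(x + 5)^2, so the factor x + 5 appears with exponent 2: the algebraic multiplicity is 2.

rank(A + 5I) = 3, so the eigenspace has dimension 4 - 3 = 1: the geometric multiplicity is 1.

Since 1 < 2, A is not diagonalizable.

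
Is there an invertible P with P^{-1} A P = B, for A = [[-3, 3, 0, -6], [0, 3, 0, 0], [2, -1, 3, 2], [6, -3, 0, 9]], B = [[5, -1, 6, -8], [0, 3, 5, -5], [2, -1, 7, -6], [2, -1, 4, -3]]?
No.

Both have characteristic polynomial (x - 3)^4, but the minimal polynomial of A is (x - 3)^2 while the minimal polynomial of B is (x - 3)^3. The minimal polynomial is a similarity invariant, so A and B are not similar.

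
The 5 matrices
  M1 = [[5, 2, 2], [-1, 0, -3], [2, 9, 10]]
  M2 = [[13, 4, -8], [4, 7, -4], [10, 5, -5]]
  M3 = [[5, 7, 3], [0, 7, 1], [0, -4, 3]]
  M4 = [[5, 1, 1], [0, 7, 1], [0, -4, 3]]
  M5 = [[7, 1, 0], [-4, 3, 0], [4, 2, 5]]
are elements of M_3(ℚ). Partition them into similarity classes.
Characteristic polynomials: χ_{M1} = (x - 5)^3, χ_{M2} = (x - 5)^3, χ_{M3} = (x - 5)^3, χ_{M4} = (x - 5)^3, χ_{M5} = (x - 5)^3.

{M1, M3, M4}: invariant factors (x - 5)^3.

{M2, M5}: invariant factors x - 5, (x - 5)^2.

Matrices are similar if and only if their invariant-factor lists agree; the partition into similarity classes is {M1, M3, M4}, {M2, M5}.

2 classes: {M1, M3, M4}, {M2, M5}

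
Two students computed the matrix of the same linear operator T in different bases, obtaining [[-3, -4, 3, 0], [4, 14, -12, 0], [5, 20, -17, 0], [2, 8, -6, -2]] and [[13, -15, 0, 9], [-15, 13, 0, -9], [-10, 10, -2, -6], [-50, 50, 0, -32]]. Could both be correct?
Yes.

Two matrices over a field are similar if and only if they have the same invariant factors.

Both A and B have characteristic polynomial (x + 2)^4 and minimal polynomial (x + 2)^2. Computing further, both have invariant factors x + 2, x + 2, (x + 2)^2. Hence A and B are similar.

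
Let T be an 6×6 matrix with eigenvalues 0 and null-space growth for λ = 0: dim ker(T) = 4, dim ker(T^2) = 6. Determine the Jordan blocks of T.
λ = 0: successive nullity increments [4, 2] count blocks of size ≥ k; block sizes are [2, 2, 1, 1].

Jordan blocks: (0, 2), (0, 2), (0, 1), (0, 1)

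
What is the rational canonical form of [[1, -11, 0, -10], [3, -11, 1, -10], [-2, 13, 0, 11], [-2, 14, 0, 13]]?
R = [[0, 0, 0, -9], [1, 0, 0, 0], [0, 1, 0, 1], [0, 0, 1, 3]]

The invariant factors of A (the non-unit diagonal entries of the Smith normal form of xI - A over ℚ[x]) are (x - 3)(x^3 - x - 3), each dividing the next. The characteristic polynomial is their product, (x - 3)(x^3 - x - 3).

The rational canonical form is the block-diagonal matrix of companion matrices C(f_i):
R = [[0, 0, 0, -9], [1, 0, 0, 0], [0, 1, 0, 1], [0, 0, 1, 3]].

Note the characteristic polynomial does not split into linear factors over ℚ, so A has no Jordan form over ℚ; the rational canonical form exists over any field.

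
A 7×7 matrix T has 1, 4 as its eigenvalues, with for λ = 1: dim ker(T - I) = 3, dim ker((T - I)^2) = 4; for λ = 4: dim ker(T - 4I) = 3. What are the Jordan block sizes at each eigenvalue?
Jordan blocks: (1, 2), (1, 1), (1, 1), (4, 1), (4, 1), (4, 1)

λ = 1: successive nullity increments [3, 1] count blocks of size ≥ k; block sizes are [2, 1, 1].
λ = 4: successive nullity increments [3] count blocks of size ≥ k; block sizes are [1, 1, 1].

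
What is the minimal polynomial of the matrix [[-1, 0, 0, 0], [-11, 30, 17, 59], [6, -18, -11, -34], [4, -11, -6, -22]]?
The characteristic polynomial factors as (x + 1)^4. The minimal polynomial is ∏(x - λ)^{k_λ} where k_λ is the size of the largest Jordan block at λ.

For λ = -1: rank(A + I) = 2, and the largest Jordan block has size 3 (the smallest k with rank((A + I)^k) = rank((A + I)^(k+1))).

So m_A(x) = (x + 1)^3.

m_A(x) = (x + 1)^3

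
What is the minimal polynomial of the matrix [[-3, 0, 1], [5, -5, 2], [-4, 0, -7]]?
The characteristic polynomial factors as (x + 5)^3. The minimal polynomial is ∏(x - λ)^{k_λ} where k_λ is the size of the largest Jordan block at λ.

For λ = -5: rank(A + 5I) = 2, and the largest Jordan block has size 3 (the smallest k with rank((A + 5I)^k) = rank((A + 5I)^(k+1))).

So m_A(x) = (x + 5)^3.

m_A(x) = (x + 5)^3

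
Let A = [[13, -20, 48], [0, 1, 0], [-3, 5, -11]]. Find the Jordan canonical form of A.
J = [[1, 1, 0], [0, 1, 0], [0, 0, 1]]

The characteristic polynomial is det(xI - A) = (x - 1)^3, so the eigenvalues are 1 (algebraic multiplicity 3).

For λ = 1: rank(A - I) = 1, rank((A - I)^2) = 0. The eigenspace has dimension 3 - 1 = 2, so there are 2 Jordan blocks; the rank sequence gives block sizes [2, 1].

Assembling the blocks gives the Jordan form J above.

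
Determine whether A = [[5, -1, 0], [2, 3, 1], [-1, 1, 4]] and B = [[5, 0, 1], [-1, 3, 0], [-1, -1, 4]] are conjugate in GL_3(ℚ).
Yes.

Two matrices over a field are similar if and only if they have the same invariant factors.

Both A and B have characteristic polynomial (x - 4)^3 and minimal polynomial (x - 4)^3. Computing further, both have invariant factors (x - 4)^3. Hence A and B are similar.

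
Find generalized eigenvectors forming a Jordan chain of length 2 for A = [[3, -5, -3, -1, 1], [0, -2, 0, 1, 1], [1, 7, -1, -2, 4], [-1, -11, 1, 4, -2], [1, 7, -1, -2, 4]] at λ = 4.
v_1 = [[-1, 0, 0, 0, 0]]^T, v_2 = [[1, 0, -1, 1, -1]]^T

We seek v_1 ∈ ker((A - 4I)^2) \ ker(A - 4I), then set v_{i+1} = (A - 4I) v_i.

One such chain is v_1 = [[-1, 0, 0, 0, 0]]^T, v_2 = [[1, 0, -1, 1, -1]]^T. Check: (A - 4I) v_2 = [[0, 0, 0, 0, 0]]^T = 0.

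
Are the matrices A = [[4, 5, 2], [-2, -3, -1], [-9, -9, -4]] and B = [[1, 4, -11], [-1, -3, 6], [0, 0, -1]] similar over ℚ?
Two matrices over a field are similar if and only if they have the same invariant factors.

Both A and B have characteristic polynomial (x + 1)^3 and minimal polynomial (x + 1)^3. Computing further, both have invariant factors (x + 1)^3. Hence A and B are similar.

Yes.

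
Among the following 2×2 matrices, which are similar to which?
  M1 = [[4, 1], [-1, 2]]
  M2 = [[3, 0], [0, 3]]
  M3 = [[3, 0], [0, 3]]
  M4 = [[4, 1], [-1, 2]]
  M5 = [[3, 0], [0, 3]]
2 classes: {M1, M4}, {M2, M3, M5}

Characteristic polynomials: χ_{M1} = (x - 3)^2, χ_{M2} = (x - 3)^2, χ_{M3} = (x - 3)^2, χ_{M4} = (x - 3)^2, χ_{M5} = (x - 3)^2.

{M1, M4}: invariant factors (x - 3)^2.

{M2, M3, M5}: invariant factors x - 3, x - 3.

Matrices are similar if and only if their invariant-factor lists agree; the partition into similarity classes is {M1, M4}, {M2, M3, M5}.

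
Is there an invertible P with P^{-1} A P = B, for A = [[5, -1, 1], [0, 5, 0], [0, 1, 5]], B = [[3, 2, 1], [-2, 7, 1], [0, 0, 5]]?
No.

Both have characteristic polynomial (x - 5)^3, but the minimal polynomial of A is (x - 5)^3 while the minimal polynomial of B is (x - 5)^2. The minimal polynomial is a similarity invariant, so A and B are not similar.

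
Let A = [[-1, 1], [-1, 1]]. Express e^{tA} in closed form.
e^{tA} = [[1 - t, t], [-t, t + 1]]

A has Jordan form J = [[0, 1], [0, 0]] with A = PJP^{-1}, so e^{tA} = P e^{tJ} P^{-1}.

For a Jordan block J_k(λ), e^{tJ_k(λ)} = e^{λt} · (I + tN + t^2 N^2/2! + ... + t^{k-1} N^{k-1}/(k-1)!) where N is the nilpotent superdiagonal part.

Assembling the blocks and conjugating back gives the entries of e^{tA} as shown above.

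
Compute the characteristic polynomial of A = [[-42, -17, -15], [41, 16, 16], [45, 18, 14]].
χ_A(x) = (x + 4)^3

xI - A = [[x + 42, 17, 15], [-41, x - 16, -16], [-45, -18, x - 14]].

Expanding det(xI - A) along the first row:
det(xI - A) = + (x + 42)·det([[x - 16, -16], [-18, x - 14]]) - (17)·det([[-41, -16], [-45, x - 14]]) + (15)·det([[-41, x - 16], [-45, -18]]).

Evaluating gives χ_A(x) = x^3 + 12x^2 + 48x + 64 = (x + 4)^3.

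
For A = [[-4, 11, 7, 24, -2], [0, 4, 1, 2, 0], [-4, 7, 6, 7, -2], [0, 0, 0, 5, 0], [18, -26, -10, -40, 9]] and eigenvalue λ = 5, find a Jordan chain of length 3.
We seek v_1 ∈ ker((A - 5I)^3) \ ker((A - 5I)^2), then set v_{i+1} = (A - 5I) v_i.

One such chain is v_1 = [[2, 0, -1, 1, -2]]^T, v_2 = [[3, 1, 2, 0, -2]]^T, v_3 = [[2, 1, 1, 0, 0]]^T. Check: (A - 5I) v_3 = [[0, 0, 0, 0, 0]]^T = 0.

v_1 = [[2, 0, -1, 1, -2]]^T, v_2 = [[3, 1, 2, 0, -2]]^T, v_3 = [[2, 1, 1, 0, 0]]^T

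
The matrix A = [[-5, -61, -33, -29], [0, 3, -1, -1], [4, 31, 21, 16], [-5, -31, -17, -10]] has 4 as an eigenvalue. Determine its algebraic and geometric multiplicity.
algebraic multiplicity 3, geometric multiplicity 1

The characteristic polynomial is (x - 4)^3(x + 3), so the factor x - 4 appears with exponent 3: the algebraic multiplicity is 3.

rank(A - 4I) = 3, so the eigenspace has dimension 4 - 3 = 1: the geometric multiplicity is 1.

Since 1 < 3, A is not diagonalizable.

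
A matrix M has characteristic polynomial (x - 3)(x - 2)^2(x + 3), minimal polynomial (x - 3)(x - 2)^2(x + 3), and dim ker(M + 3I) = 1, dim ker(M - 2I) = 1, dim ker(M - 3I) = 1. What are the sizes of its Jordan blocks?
λ = -3: algebraic multiplicity 1 (exponent in χ_M), largest block size 1 (exponent in m_M), 1 block (geometric multiplicity). This forces block sizes [1].
λ = 2: algebraic multiplicity 2 (exponent in χ_M), largest block size 2 (exponent in m_M), 1 block (geometric multiplicity). This forces block sizes [2].
λ = 3: algebraic multiplicity 1 (exponent in χ_M), largest block size 1 (exponent in m_M), 1 block (geometric multiplicity). This forces block sizes [1].

Jordan blocks: (-3, 1), (2, 2), (3, 1)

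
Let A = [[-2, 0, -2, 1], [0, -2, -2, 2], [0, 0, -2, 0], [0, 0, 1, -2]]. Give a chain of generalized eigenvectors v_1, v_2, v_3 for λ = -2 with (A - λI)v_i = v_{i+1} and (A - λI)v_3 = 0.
We seek v_1 ∈ ker((A + 2I)^3) \ ker((A + 2I)^2), then set v_{i+1} = (A + 2I) v_i.

One such chain is v_1 = [[-2, 0, 1, 2]]^T, v_2 = [[0, 2, 0, 1]]^T, v_3 = [[1, 2, 0, 0]]^T. Check: (A + 2I) v_3 = [[0, 0, 0, 0]]^T = 0.

v_1 = [[-2, 0, 1, 2]]^T, v_2 = [[0, 2, 0, 1]]^T, v_3 = [[1, 2, 0, 0]]^T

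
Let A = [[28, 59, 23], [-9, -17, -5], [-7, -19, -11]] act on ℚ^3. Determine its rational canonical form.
The invariant factors of A (the non-unit diagonal entries of the Smith normal form of xI - A over ℚ[x]) are x^3 + 4, each dividing the next. The characteristic polynomial is their product, x^3 + 4.

The rational canonical form is the block-diagonal matrix of companion matrices C(f_i):
R = [[0, 0, -4], [1, 0, 0], [0, 1, 0]].

Note the characteristic polynomial does not split into linear factors over ℚ, so A has no Jordan form over ℚ; the rational canonical form exists over any field.

R = [[0, 0, -4], [1, 0, 0], [0, 1, 0]]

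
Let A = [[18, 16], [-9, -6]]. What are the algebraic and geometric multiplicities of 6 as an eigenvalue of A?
The characteristic polynomial is (x - 6)^2, so the factor x - 6 appears with exponent 2: the algebraic multiplicity is 2.

rank(A - 6I) = 1, so the eigenspace has dimension 2 - 1 = 1: the geometric multiplicity is 1.

Since 1 < 2, A is not diagonalizable.

algebraic multiplicity 2, geometric multiplicity 1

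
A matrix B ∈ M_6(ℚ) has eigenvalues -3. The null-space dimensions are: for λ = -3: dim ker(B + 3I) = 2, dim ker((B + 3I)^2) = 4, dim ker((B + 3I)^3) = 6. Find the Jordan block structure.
λ = -3: successive nullity increments [2, 2, 2] count blocks of size ≥ k; block sizes are [3, 3].

Jordan blocks: (-3, 3), (-3, 3)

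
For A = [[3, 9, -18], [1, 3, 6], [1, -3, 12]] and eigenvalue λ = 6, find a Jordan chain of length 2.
We seek v_1 ∈ ker((A - 6I)^2) \ ker(A - 6I), then set v_{i+1} = (A - 6I) v_i.

One such chain is v_1 = [[5, 0, -1]]^T, v_2 = [[3, -1, -1]]^T. Check: (A - 6I) v_2 = [[0, 0, 0]]^T = 0.

v_1 = [[5, 0, -1]]^T, v_2 = [[3, -1, -1]]^T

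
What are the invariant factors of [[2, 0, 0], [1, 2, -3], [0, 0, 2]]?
The Jordan structure of A has elementary divisors (x - 2)^2, (x - 2). Arranging the block sizes at each eigenvalue in decreasing order and taking row products gives the invariant factors.

Invariant factors (smallest first, each dividing the next): x - 2, (x - 2)^2.

Check: the last factor (x - 2)^2 is the minimal polynomial, and the product (x - 2)^3 is the characteristic polynomial.

x - 2, (x - 2)^2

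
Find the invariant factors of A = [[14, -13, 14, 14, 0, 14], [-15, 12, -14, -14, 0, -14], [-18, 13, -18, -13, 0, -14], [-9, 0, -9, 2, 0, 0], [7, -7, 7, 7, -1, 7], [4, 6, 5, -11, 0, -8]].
The Jordan structure of A has elementary divisors (x + 1)^2, (x + 1)^2, (x + 1), (x - 6). Arranging the block sizes at each eigenvalue in decreasing order and taking row products gives the invariant factors.

Invariant factors (smallest first, each dividing the next): x + 1, (x + 1)^2, (x - 6)(x + 1)^2.

Check: the last factor (x - 6)(x + 1)^2 is the minimal polynomial, and the product (x - 6)(x + 1)^5 is the characteristic polynomial.

x + 1, (x + 1)^2, (x - 6)(x + 1)^2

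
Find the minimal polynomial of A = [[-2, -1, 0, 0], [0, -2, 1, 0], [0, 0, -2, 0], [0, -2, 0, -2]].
The characteristic polynomial factors as (x + 2)^4. The minimal polynomial is ∏(x - λ)^{k_λ} where k_λ is the size of the largest Jordan block at λ.

For λ = -2: rank(A + 2I) = 2, and the largest Jordan block has size 3 (the smallest k with rank((A + 2I)^k) = rank((A + 2I)^(k+1))).

So m_A(x) = (x + 2)^3.

m_A(x) = (x + 2)^3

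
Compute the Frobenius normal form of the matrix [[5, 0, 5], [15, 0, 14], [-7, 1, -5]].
The invariant factors of A (the non-unit diagonal entries of the Smith normal form of xI - A over ℚ[x]) are x^3 - 4x - 5, each dividing the next. The characteristic polynomial is their product, x^3 - 4x - 5.

The rational canonical form is the block-diagonal matrix of companion matrices C(f_i):
R = [[0, 0, 5], [1, 0, 4], [0, 1, 0]].

Note the characteristic polynomial does not split into linear factors over ℚ, so A has no Jordan form over ℚ; the rational canonical form exists over any field.

R = [[0, 0, 5], [1, 0, 4], [0, 1, 0]]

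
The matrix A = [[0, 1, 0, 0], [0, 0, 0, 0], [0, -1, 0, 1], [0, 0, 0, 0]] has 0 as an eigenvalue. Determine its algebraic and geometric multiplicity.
The characteristic polynomial is x^4, so the factor x appears with exponent 4: the algebraic multiplicity is 4.

rank(A) = 2, so the eigenspace has dimension 4 - 2 = 2: the geometric multiplicity is 2.

Since 2 < 4, A is not diagonalizable.

algebraic multiplicity 4, geometric multiplicity 2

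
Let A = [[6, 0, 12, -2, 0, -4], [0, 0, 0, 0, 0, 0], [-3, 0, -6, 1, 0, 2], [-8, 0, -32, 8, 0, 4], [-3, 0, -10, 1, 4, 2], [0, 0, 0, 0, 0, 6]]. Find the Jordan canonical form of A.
J = [[0, 0, 0, 0, 0, 0], [0, 0, 0, 0, 0, 0], [0, 0, 4, 1, 0, 0], [0, 0, 0, 4, 0, 0], [0, 0, 0, 0, 4, 0], [0, 0, 0, 0, 0, 6]]

The characteristic polynomial is det(xI - A) = x^2(x - 6)(x - 4)^3, so the eigenvalues are 0 (algebraic multiplicity 2), 4 (algebraic multiplicity 3), 6 (algebraic multiplicity 1).

For λ = 0: rank(A) = 4. The eigenspace has dimension 6 - 4 = 2, so there are 2 Jordan blocks; the rank sequence gives block sizes [1, 1].

For λ = 4: rank(A - 4I) = 4, rank((A - 4I)^2) = 3. The eigenspace has dimension 6 - 4 = 2, so there are 2 Jordan blocks; the rank sequence gives block sizes [2, 1].

For λ = 6: algebraic multiplicity 1 gives one 1×1 block.

Assembling the blocks gives the Jordan form J above.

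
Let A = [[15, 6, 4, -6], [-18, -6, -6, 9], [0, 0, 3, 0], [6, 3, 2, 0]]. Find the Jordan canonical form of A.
The characteristic polynomial is det(xI - A) = (x - 3)^4, so the eigenvalues are 3 (algebraic multiplicity 4).

For λ = 3: rank(A - 3I) = 1, rank((A - 3I)^2) = 0. The eigenspace has dimension 4 - 1 = 3, so there are 3 Jordan blocks; the rank sequence gives block sizes [2, 1, 1].

Assembling the blocks gives the Jordan form J above.

J = [[3, 1, 0, 0], [0, 3, 0, 0], [0, 0, 3, 0], [0, 0, 0, 3]]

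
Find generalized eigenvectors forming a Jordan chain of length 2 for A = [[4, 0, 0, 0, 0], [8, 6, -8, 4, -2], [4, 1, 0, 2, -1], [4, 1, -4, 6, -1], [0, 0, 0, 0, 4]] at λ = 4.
v_1 = [[0, 1, 0, 0, 0]]^T, v_2 = [[0, 2, 1, 1, 0]]^T

We seek v_1 ∈ ker((A - 4I)^2) \ ker(A - 4I), then set v_{i+1} = (A - 4I) v_i.

One such chain is v_1 = [[0, 1, 0, 0, 0]]^T, v_2 = [[0, 2, 1, 1, 0]]^T. Check: (A - 4I) v_2 = [[0, 0, 0, 0, 0]]^T = 0.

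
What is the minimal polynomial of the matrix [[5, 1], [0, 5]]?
m_A(x) = (x - 5)^2

The characteristic polynomial factors as (x - 5)^2. The minimal polynomial is ∏(x - λ)^{k_λ} where k_λ is the size of the largest Jordan block at λ.

For λ = 5: rank(A - 5I) = 1, and the largest Jordan block has size 2 (the smallest k with rank((A - 5I)^k) = rank((A - 5I)^(k+1))).

So m_A(x) = (x - 5)^2.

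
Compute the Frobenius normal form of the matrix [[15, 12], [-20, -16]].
The invariant factors of A (the non-unit diagonal entries of the Smith normal form of xI - A over ℚ[x]) are x(x + 1), each dividing the next. The characteristic polynomial is their product, x(x + 1).

The rational canonical form is the block-diagonal matrix of companion matrices C(f_i):
R = [[0, 0], [1, -1]].

R = [[0, 0], [1, -1]]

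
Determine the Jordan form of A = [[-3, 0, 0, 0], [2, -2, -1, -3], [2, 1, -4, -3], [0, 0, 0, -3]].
J = [[-3, 1, 0, 0], [0, -3, 0, 0], [0, 0, -3, 0], [0, 0, 0, -3]]

The characteristic polynomial is det(xI - A) = (x + 3)^4, so the eigenvalues are -3 (algebraic multiplicity 4).

For λ = -3: rank(A + 3I) = 1, rank((A + 3I)^2) = 0. The eigenspace has dimension 4 - 1 = 3, so there are 3 Jordan blocks; the rank sequence gives block sizes [2, 1, 1].

Assembling the blocks gives the Jordan form J above.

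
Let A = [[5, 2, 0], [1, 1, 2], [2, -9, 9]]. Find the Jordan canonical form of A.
J = [[5, 1, 0], [0, 5, 1], [0, 0, 5]]

The characteristic polynomial is det(xI - A) = (x - 5)^3, so the eigenvalues are 5 (algebraic multiplicity 3).

For λ = 5: rank(A - 5I) = 2, rank((A - 5I)^2) = 1, rank((A - 5I)^3) = 0. The eigenspace has dimension 3 - 2 = 1, so there is 1 Jordan block; the rank sequence gives block sizes [3].

Assembling the blocks gives the Jordan form J above.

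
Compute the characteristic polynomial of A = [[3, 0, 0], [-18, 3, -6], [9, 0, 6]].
xI - A = [[x - 3, 0, 0], [18, x - 3, 6], [-9, 0, x - 6]].

Expanding det(xI - A) along the first row:
det(xI - A) = + (x - 3)·det([[x - 3, 6], [0, x - 6]]) - (0)·det([[18, 6], [-9, x - 6]]) + (0)·det([[18, x - 3], [-9, 0]]).

Evaluating gives χ_A(x) = x^3 - 12x^2 + 45x - 54 = (x - 6)(x - 3)^2.

χ_A(x) = (x - 6)(x - 3)^2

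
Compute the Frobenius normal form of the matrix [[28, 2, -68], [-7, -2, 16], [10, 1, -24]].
The invariant factors of A (the non-unit diagonal entries of the Smith normal form of xI - A over ℚ[x]) are (x - 2)(x^2 - 2), each dividing the next. The characteristic polynomial is their product, (x - 2)(x^2 - 2).

The rational canonical form is the block-diagonal matrix of companion matrices C(f_i):
R = [[0, 0, -4], [1, 0, 2], [0, 1, 2]].

Note the characteristic polynomial does not split into linear factors over ℚ, so A has no Jordan form over ℚ; the rational canonical form exists over any field.

R = [[0, 0, -4], [1, 0, 2], [0, 1, 2]]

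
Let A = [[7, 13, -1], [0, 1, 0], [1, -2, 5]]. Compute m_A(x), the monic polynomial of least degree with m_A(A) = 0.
The characteristic polynomial factors as (x - 6)^2(x - 1). The minimal polynomial is ∏(x - λ)^{k_λ} where k_λ is the size of the largest Jordan block at λ.

For λ = 1: rank(A - I) = 2, and the largest Jordan block has size 1 (the smallest k with rank((A - I)^k) = rank((A - I)^(k+1))).
For λ = 6: rank(A - 6I) = 2, and the largest Jordan block has size 2 (the smallest k with rank((A - 6I)^k) = rank((A - 6I)^(k+1))).

So m_A(x) = (x - 6)^2(x - 1).

m_A(x) = (x - 6)^2(x - 1)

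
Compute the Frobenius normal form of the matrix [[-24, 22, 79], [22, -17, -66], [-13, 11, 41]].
R = [[0, 0, -5], [1, 0, 4], [0, 1, 0]]

The invariant factors of A (the non-unit diagonal entries of the Smith normal form of xI - A over ℚ[x]) are x^3 - 4x + 5, each dividing the next. The characteristic polynomial is their product, x^3 - 4x + 5.

The rational canonical form is the block-diagonal matrix of companion matrices C(f_i):
R = [[0, 0, -5], [1, 0, 4], [0, 1, 0]].

Note the characteristic polynomial does not split into linear factors over ℚ, so A has no Jordan form over ℚ; the rational canonical form exists over any field.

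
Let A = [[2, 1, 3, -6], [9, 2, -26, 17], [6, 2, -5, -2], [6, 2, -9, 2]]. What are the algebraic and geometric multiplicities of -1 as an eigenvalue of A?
The characteristic polynomial is (x - 4)(x + 1)^3, so the factor x + 1 appears with exponent 3: the algebraic multiplicity is 3.

rank(A + I) = 2, so the eigenspace has dimension 4 - 2 = 2: the geometric multiplicity is 2.

Since 2 < 3, A is not diagonalizable.

algebraic multiplicity 3, geometric multiplicity 2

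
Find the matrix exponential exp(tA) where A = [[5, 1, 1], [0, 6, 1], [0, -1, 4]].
e^{tA} = [[e^{5*t}, t*e^{5*t}, t*e^{5*t}], [0, (t + 1)*e^{5*t}, t*e^{5*t}], [0, -t*e^{5*t}, (1 - t)*e^{5*t}]]

A has Jordan form J = [[5, 1, 0], [0, 5, 0], [0, 0, 5]] with A = PJP^{-1}, so e^{tA} = P e^{tJ} P^{-1}.

For a Jordan block J_k(λ), e^{tJ_k(λ)} = e^{λt} · (I + tN + t^2 N^2/2! + ... + t^{k-1} N^{k-1}/(k-1)!) where N is the nilpotent superdiagonal part.

Assembling the blocks and conjugating back gives the entries of e^{tA} as shown above.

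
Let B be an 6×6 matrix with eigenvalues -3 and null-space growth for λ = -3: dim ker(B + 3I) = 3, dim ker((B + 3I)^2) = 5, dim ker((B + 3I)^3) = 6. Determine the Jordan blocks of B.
Jordan blocks: (-3, 3), (-3, 2), (-3, 1)

λ = -3: successive nullity increments [3, 2, 1] count blocks of size ≥ k; block sizes are [3, 2, 1].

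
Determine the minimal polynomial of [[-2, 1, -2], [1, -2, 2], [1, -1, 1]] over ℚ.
The characteristic polynomial factors as (x + 1)^3. The minimal polynomial is ∏(x - λ)^{k_λ} where k_λ is the size of the largest Jordan block at λ.

For λ = -1: rank(A + I) = 1, and the largest Jordan block has size 2 (the smallest k with rank((A + I)^k) = rank((A + I)^(k+1))).

So m_A(x) = (x + 1)^2.

m_A(x) = (x + 1)^2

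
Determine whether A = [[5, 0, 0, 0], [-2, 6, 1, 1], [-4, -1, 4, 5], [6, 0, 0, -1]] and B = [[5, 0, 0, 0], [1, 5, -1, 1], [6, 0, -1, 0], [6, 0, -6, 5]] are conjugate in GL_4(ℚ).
Yes.

Two matrices over a field are similar if and only if they have the same invariant factors.

Both A and B have characteristic polynomial (x - 5)^3(x + 1) and minimal polynomial (x - 5)^2(x + 1). Computing further, both have invariant factors x - 5, (x - 5)^2(x + 1). Hence A and B are similar.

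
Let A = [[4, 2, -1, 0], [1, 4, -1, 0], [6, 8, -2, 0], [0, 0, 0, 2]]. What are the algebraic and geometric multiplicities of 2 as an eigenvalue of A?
The characteristic polynomial is (x - 2)^4, so the factor x - 2 appears with exponent 4: the algebraic multiplicity is 4.

rank(A - 2I) = 2, so the eigenspace has dimension 4 - 2 = 2: the geometric multiplicity is 2.

Since 2 < 4, A is not diagonalizable.

algebraic multiplicity 4, geometric multiplicity 2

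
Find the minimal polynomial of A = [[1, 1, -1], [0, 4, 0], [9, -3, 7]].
m_A(x) = (x - 4)^2

The characteristic polynomial factors as (x - 4)^3. The minimal polynomial is ∏(x - λ)^{k_λ} where k_λ is the size of the largest Jordan block at λ.

For λ = 4: rank(A - 4I) = 1, and the largest Jordan block has size 2 (the smallest k with rank((A - 4I)^k) = rank((A - 4I)^(k+1))).

So m_A(x) = (x - 4)^2.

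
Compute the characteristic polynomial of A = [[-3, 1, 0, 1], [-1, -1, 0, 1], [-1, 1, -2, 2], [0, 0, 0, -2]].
xI - A = [[x + 3, -1, 0, -1], [1, x + 1, 0, -1], [1, -1, x + 2, -2], [0, 0, 0, x + 2]].

Expanding det(xI - A) along the first row:
det(xI - A) = + (x + 3)·det([[x + 1, 0, -1], [-1, x + 2, -2], [0, 0, x + 2]]) - (-1)·det([[1, 0, -1], [1, x + 2, -2], [0, 0, x + 2]]) + (0)·det([[1, x + 1, -1], [1, -1, -2], [0, 0, x + 2]]) - (-1)·det([[1, x + 1, 0], [1, -1, x + 2], [0, 0, 0]]).

Evaluating gives χ_A(x) = x^4 + 8x^3 + 24x^2 + 32x + 16 = (x + 2)^4.

χ_A(x) = (x + 2)^4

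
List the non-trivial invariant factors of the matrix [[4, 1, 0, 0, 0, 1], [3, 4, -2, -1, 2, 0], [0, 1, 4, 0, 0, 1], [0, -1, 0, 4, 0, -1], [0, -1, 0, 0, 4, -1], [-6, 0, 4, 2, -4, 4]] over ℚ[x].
x - 4, x - 4, x - 4, (x - 4)^3

The Jordan structure of A has elementary divisors (x - 4)^3, (x - 4), (x - 4), (x - 4). Arranging the block sizes at each eigenvalue in decreasing order and taking row products gives the invariant factors.

Invariant factors (smallest first, each dividing the next): x - 4, x - 4, x - 4, (x - 4)^3.

Check: the last factor (x - 4)^3 is the minimal polynomial, and the product (x - 4)^6 is the characteristic polynomial.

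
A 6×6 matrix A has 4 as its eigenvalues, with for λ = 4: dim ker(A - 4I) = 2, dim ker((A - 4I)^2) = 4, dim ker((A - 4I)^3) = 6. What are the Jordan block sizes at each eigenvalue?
Jordan blocks: (4, 3), (4, 3)

λ = 4: successive nullity increments [2, 2, 2] count blocks of size ≥ k; block sizes are [3, 3].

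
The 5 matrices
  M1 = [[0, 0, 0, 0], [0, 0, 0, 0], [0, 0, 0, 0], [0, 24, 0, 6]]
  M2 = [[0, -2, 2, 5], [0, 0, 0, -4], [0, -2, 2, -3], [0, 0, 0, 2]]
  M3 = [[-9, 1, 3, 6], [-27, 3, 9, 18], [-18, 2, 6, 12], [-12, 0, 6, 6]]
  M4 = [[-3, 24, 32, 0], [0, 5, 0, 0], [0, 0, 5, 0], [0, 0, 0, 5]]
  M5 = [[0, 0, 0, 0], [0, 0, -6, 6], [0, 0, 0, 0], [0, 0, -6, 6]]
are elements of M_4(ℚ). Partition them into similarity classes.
4 classes: {M1, M5}, {M2}, {M3}, {M4}

Characteristic polynomials: χ_{M1} = x^3(x - 6), χ_{M2} = x^2(x - 2)^2, χ_{M3} = x^3(x - 6), χ_{M4} = (x - 5)^3(x + 3), χ_{M5} = x^3(x - 6).

{M1, M5}: invariant factors x, x, x(x - 6).

{M2}: invariant factors x, x(x - 2)^2.

{M3}: invariant factors x, x^2(x - 6).

{M4}: invariant factors x - 5, x - 5, (x - 5)(x + 3).

Matrices are similar if and only if their invariant-factor lists agree; the partition into similarity classes is {M1, M5}, {M2}, {M3}, {M4}.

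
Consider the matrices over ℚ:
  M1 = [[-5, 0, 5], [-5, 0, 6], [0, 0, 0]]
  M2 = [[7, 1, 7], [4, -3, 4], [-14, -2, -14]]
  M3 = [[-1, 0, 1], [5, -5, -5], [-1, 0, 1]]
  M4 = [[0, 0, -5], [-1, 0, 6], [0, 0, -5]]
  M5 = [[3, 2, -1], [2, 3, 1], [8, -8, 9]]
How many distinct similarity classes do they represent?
Characteristic polynomials: χ_{M1} = x^2(x + 5), χ_{M2} = x(x + 5)^2, χ_{M3} = x^2(x + 5), χ_{M4} = x^2(x + 5), χ_{M5} = (x - 5)^3.

{M1, M3, M4}: invariant factors x^2(x + 5).

{M2}: invariant factors x(x + 5)^2.

{M5}: invariant factors x - 5, (x - 5)^2.

Matrices are similar if and only if their invariant-factor lists agree; the partition into similarity classes is {M1, M3, M4}, {M2}, {M5}.

3 classes: {M1, M3, M4}, {M2}, {M5}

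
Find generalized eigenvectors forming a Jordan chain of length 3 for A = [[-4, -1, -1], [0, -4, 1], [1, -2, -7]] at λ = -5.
v_1 = [[1, -1, 1]]^T, v_2 = [[1, 0, 1]]^T, v_3 = [[0, 1, -1]]^T

We seek v_1 ∈ ker((A + 5I)^3) \ ker((A + 5I)^2), then set v_{i+1} = (A + 5I) v_i.

One such chain is v_1 = [[1, -1, 1]]^T, v_2 = [[1, 0, 1]]^T, v_3 = [[0, 1, -1]]^T. Check: (A + 5I) v_3 = [[0, 0, 0]]^T = 0.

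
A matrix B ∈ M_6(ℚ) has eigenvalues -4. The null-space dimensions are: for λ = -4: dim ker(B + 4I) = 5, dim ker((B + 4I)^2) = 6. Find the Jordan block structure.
Jordan blocks: (-4, 2), (-4, 1), (-4, 1), (-4, 1), (-4, 1)

λ = -4: successive nullity increments [5, 1] count blocks of size ≥ k; block sizes are [2, 1, 1, 1, 1].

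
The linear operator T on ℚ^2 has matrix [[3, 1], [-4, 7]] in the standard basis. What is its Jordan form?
J = [[5, 1], [0, 5]]

The characteristic polynomial is det(xI - A) = (x - 5)^2, so the eigenvalues are 5 (algebraic multiplicity 2).

For λ = 5: rank(A - 5I) = 1, rank((A - 5I)^2) = 0. The eigenspace has dimension 2 - 1 = 1, so there is 1 Jordan block; the rank sequence gives block sizes [2].

Assembling the blocks gives the Jordan form J above.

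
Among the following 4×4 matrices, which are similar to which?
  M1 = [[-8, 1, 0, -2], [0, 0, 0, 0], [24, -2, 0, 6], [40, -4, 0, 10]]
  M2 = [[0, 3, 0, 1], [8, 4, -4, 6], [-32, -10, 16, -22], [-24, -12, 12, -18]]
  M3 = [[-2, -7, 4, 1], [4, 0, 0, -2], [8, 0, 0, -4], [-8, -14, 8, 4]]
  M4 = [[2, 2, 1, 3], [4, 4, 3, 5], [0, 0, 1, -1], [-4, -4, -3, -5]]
1 class: {M1, M2, M3, M4}

Characteristic polynomials: χ_{M1} = x^3(x - 2), χ_{M2} = x^3(x - 2), χ_{M3} = x^3(x - 2), χ_{M4} = x^3(x - 2).

{M1, M2, M3, M4}: invariant factors x, x^2(x - 2).

Matrices are similar if and only if their invariant-factor lists agree; the partition into similarity classes is {M1, M2, M3, M4}.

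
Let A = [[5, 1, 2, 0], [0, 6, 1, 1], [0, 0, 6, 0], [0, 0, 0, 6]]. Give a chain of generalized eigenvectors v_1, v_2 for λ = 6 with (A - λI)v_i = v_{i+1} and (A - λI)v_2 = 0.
We seek v_1 ∈ ker((A - 6I)^2) \ ker(A - 6I), then set v_{i+1} = (A - 6I) v_i.

One such chain is v_1 = [[1, 2, 0, 1]]^T, v_2 = [[1, 1, 0, 0]]^T. Check: (A - 6I) v_2 = [[0, 0, 0, 0]]^T = 0.

v_1 = [[1, 2, 0, 1]]^T, v_2 = [[1, 1, 0, 0]]^T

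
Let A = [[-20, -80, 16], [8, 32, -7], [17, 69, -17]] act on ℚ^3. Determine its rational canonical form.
The invariant factors of A (the non-unit diagonal entries of the Smith normal form of xI - A over ℚ[x]) are (x + 4)(x^2 + x + 3), each dividing the next. The characteristic polynomial is their product, (x + 4)(x^2 + x + 3).

The rational canonical form is the block-diagonal matrix of companion matrices C(f_i):
R = [[0, 0, -12], [1, 0, -7], [0, 1, -5]].

Note the characteristic polynomial does not split into linear factors over ℚ, so A has no Jordan form over ℚ; the rational canonical form exists over any field.

R = [[0, 0, -12], [1, 0, -7], [0, 1, -5]]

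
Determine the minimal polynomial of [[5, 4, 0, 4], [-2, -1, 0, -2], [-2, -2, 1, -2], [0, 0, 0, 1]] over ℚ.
m_A(x) = (x - 3)(x - 1)

The characteristic polynomial factors as (x - 3)(x - 1)^3. The minimal polynomial is ∏(x - λ)^{k_λ} where k_λ is the size of the largest Jordan block at λ.

For λ = 1: rank(A - I) = 1, and the largest Jordan block has size 1 (the smallest k with rank((A - I)^k) = rank((A - I)^(k+1))).
For λ = 3: rank(A - 3I) = 3, and the largest Jordan block has size 1 (the smallest k with rank((A - 3I)^k) = rank((A - 3I)^(k+1))).

So m_A(x) = (x - 3)(x - 1).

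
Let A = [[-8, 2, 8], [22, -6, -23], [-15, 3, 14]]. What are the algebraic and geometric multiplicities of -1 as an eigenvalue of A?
algebraic multiplicity 2, geometric multiplicity 1

The characteristic polynomial is (x - 2)(x + 1)^2, so the factor x + 1 appears with exponent 2: the algebraic multiplicity is 2.

rank(A + I) = 2, so the eigenspace has dimension 3 - 2 = 1: the geometric multiplicity is 1.

Since 1 < 2, A is not diagonalizable.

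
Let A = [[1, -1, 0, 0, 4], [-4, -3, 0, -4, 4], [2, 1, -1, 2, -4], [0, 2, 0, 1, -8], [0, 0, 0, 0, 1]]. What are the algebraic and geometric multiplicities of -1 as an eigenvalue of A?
algebraic multiplicity 3, geometric multiplicity 2

The characteristic polynomial is (x - 1)^2(x + 1)^3, so the factor x + 1 appears with exponent 3: the algebraic multiplicity is 3.

rank(A + I) = 3, so the eigenspace has dimension 5 - 3 = 2: the geometric multiplicity is 2.

Since 2 < 3, A is not diagonalizable.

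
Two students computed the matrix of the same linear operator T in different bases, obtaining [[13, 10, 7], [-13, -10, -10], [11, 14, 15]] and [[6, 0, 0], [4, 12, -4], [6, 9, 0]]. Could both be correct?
Both have characteristic polynomial (x - 6)^3, but the minimal polynomial of A is (x - 6)^3 while the minimal polynomial of B is (x - 6)^2. The minimal polynomial is a similarity invariant, so A and B are not similar.

No.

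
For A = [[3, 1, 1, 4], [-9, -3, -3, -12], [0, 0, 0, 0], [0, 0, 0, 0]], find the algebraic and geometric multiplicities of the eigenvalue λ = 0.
The characteristic polynomial is x^4, so the factor x appears with exponent 4: the algebraic multiplicity is 4.

rank(A) = 1, so the eigenspace has dimension 4 - 1 = 3: the geometric multiplicity is 3.

Since 3 < 4, A is not diagonalizable.

algebraic multiplicity 4, geometric multiplicity 3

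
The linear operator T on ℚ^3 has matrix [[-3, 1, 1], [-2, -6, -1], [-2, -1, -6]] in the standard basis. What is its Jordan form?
J = [[-5, 1, 0], [0, -5, 0], [0, 0, -5]]

The characteristic polynomial is det(xI - A) = (x + 5)^3, so the eigenvalues are -5 (algebraic multiplicity 3).

For λ = -5: rank(A + 5I) = 1, rank((A + 5I)^2) = 0. The eigenspace has dimension 3 - 1 = 2, so there are 2 Jordan blocks; the rank sequence gives block sizes [2, 1].

Assembling the blocks gives the Jordan form J above.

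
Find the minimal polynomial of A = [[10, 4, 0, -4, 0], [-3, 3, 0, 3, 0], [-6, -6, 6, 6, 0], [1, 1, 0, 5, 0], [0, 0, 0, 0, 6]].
m_A(x) = (x - 6)^2

The characteristic polynomial factors as (x - 6)^5. The minimal polynomial is ∏(x - λ)^{k_λ} where k_λ is the size of the largest Jordan block at λ.

For λ = 6: rank(A - 6I) = 1, and the largest Jordan block has size 2 (the smallest k with rank((A - 6I)^k) = rank((A - 6I)^(k+1))).

So m_A(x) = (x - 6)^2.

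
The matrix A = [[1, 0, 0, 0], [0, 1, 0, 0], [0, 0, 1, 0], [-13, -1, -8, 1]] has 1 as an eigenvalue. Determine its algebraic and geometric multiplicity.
The characteristic polynomial is (x - 1)^4, so the factor x - 1 appears with exponent 4: the algebraic multiplicity is 4.

rank(A - I) = 1, so the eigenspace has dimension 4 - 1 = 3: the geometric multiplicity is 3.

Since 3 < 4, A is not diagonalizable.

algebraic multiplicity 4, geometric multiplicity 3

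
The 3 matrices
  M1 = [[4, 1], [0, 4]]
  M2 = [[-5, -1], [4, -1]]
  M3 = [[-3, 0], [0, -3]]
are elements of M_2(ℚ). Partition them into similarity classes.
3 classes: {M1}, {M2}, {M3}

Characteristic polynomials: χ_{M1} = (x - 4)^2, χ_{M2} = (x + 3)^2, χ_{M3} = (x + 3)^2.

{M1}: invariant factors (x - 4)^2.

{M2}: invariant factors (x + 3)^2.

{M3}: invariant factors x + 3, x + 3.

Matrices are similar if and only if their invariant-factor lists agree; the partition into similarity classes is {M1}, {M2}, {M3}.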